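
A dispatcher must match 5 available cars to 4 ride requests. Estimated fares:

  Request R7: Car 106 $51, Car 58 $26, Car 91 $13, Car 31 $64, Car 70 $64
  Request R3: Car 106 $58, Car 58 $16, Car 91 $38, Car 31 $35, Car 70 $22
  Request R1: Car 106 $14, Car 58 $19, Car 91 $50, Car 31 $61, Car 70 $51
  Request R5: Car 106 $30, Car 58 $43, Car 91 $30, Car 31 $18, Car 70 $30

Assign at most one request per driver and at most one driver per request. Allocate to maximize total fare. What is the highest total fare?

Max total: $226

Optimal: Car 70→Request R7 ($64), Car 106→Request R3 ($58), Car 31→Request R1 ($61), Car 58→Request R5 ($43) — total 64+58+61+43 = $226.
Max-entry greedy (repeatedly take the single best remaining cell) gives $216, worse by 10.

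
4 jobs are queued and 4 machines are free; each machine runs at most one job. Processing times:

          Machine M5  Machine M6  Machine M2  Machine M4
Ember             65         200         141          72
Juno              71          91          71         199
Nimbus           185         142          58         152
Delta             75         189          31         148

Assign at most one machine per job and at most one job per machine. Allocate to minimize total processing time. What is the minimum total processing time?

Optimal: Ember→Machine M4 (72 min), Juno→Machine M6 (91 min), Nimbus→Machine M2 (58 min), Delta→Machine M5 (75 min) — total 72+91+58+75 = 296 min.
Column-greedy (each machine in turn goes to its cheapest remaining job) gives 339 min, worse by 43.
Swapping Delta↔Ember (Delta→Machine M4 148 min, Ember→Machine M5 65 min) adds 66.
Checked against all permutations: 296 min is optimal.

Min total: 296 min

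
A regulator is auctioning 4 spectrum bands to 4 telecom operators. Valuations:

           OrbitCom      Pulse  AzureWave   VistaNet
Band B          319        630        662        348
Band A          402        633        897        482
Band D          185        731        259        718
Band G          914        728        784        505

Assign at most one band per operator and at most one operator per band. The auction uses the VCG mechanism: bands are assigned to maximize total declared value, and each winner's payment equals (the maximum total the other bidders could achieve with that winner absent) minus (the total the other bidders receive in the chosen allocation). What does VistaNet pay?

VistaNet pays $101M.

Efficient allocation: OrbitCom→Band G ($914M), Pulse→Band B ($630M), AzureWave→Band A ($897M), VistaNet→Band D ($718M); total welfare W = $3159M.
VistaNet receives Band D at value $718M, so the others get W − 718 = $2441M.
Without VistaNet: best allocation of the remaining 3 bidders over all 4 bands is OrbitCom→Band G ($914M), Pulse→Band D ($731M), AzureWave→Band A ($897M), total $2542M.
VCG payment = (others' best without VistaNet) − (others' welfare with VistaNet) = 2542 − 2441 = $101M.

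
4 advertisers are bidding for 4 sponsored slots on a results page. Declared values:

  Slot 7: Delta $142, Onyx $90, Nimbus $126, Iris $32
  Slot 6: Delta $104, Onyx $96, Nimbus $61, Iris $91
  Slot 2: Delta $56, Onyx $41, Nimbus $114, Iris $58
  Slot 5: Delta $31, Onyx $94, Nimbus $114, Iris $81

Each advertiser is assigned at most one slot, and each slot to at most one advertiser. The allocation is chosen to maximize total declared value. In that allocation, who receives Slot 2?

Nimbus receives Slot 2.

Optimal: Delta→Slot 7 ($142), Onyx→Slot 5 ($94), Nimbus→Slot 2 ($114), Iris→Slot 6 ($91) — total 142+94+114+91 = $441.
Row-greedy (each advertiser in turn takes its best remaining slot) gives $433, worse by 8.
Next-best assignment: Delta→Slot 7, Onyx→Slot 6, Nimbus→Slot 2, Iris→Slot 5 = $433.
Swapping Iris↔Nimbus (Iris→Slot 2 $58, Nimbus→Slot 6 $61) loses 86.
Checked against all permutations: $441 is optimal.
Nimbus's own top slot is Slot 7 ($126), but forcing Nimbus→Slot 7 and reassigning the rest optimally gives only $382 — worse by 59.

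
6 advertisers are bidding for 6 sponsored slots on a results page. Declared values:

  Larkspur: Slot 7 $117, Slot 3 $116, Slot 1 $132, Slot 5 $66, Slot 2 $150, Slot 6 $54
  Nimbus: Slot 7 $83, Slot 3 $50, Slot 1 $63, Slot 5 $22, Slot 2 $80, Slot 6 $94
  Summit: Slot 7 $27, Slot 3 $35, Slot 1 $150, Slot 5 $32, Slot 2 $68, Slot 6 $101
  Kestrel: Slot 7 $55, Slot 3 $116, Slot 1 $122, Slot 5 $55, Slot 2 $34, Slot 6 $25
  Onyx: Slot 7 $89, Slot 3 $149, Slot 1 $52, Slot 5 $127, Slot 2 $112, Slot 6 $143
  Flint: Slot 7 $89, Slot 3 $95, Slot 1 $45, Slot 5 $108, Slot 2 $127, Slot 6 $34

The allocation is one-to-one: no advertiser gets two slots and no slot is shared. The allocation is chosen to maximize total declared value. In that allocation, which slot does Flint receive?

Flint receives Slot 5.

Optimal: Larkspur→Slot 2 ($150), Nimbus→Slot 7 ($83), Summit→Slot 1 ($150), Kestrel→Slot 3 ($116), Onyx→Slot 6 ($143), Flint→Slot 5 ($108) — total 150+83+150+116+143+108 = $750.
Column-greedy (each slot in turn goes to its best remaining advertiser) gives $629, worse by 121.
Next-best assignment: Larkspur→Slot 7, Nimbus→Slot 6, Summit→Slot 1, Kestrel→Slot 3, Onyx→Slot 5, Flint→Slot 2 = $731.
No other one-to-one assignment exceeds $750.
Flint's own top slot is Slot 2 ($127), but forcing Flint→Slot 2 and reassigning the rest optimally gives only $731 — worse by 19.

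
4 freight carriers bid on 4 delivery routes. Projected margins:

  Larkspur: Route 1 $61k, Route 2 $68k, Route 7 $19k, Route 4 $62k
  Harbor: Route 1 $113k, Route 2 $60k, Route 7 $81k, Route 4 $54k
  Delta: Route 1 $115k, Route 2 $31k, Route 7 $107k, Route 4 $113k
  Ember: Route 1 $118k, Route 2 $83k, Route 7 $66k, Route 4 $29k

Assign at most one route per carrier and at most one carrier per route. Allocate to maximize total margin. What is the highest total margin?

Optimal: Larkspur→Route 2 ($68k), Harbor→Route 7 ($81k), Delta→Route 4 ($113k), Ember→Route 1 ($118k) — total 68+81+113+118 = $380k.
Row-greedy (each carrier in turn takes its best remaining route) gives $360k, worse by 20.
Next-best assignment: Larkspur→Route 4, Harbor→Route 1, Delta→Route 7, Ember→Route 2 = $365k.
No other one-to-one assignment exceeds $380k.

Max total: $380k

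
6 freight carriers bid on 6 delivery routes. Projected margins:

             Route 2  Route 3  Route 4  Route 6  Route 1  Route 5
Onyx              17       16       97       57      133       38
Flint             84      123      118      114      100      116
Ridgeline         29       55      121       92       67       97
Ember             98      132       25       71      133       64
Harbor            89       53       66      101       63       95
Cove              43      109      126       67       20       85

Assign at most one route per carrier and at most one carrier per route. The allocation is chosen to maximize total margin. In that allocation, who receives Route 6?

Flint receives Route 6.

Optimal: Onyx→Route 1 ($133k), Flint→Route 6 ($114k), Ridgeline→Route 5 ($97k), Ember→Route 3 ($132k), Harbor→Route 2 ($89k), Cove→Route 4 ($126k) — total 133+114+97+132+89+126 = $691k.
Row-greedy (each carrier in turn takes its best remaining route) gives $661k, worse by 30.
Swapping Harbor↔Cove (Harbor→Route 4 $66k, Cove→Route 2 $43k) loses 106.
Flint's own top route is Route 3 ($123k), but forcing Flint→Route 3 and reassigning the rest optimally gives only $678k — worse by 13.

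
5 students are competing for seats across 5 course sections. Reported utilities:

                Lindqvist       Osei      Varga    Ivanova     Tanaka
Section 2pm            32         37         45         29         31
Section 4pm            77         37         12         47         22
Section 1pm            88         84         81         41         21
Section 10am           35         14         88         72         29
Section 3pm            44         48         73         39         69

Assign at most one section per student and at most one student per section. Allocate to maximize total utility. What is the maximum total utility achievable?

Maximum total: 347 points

Optimal: Lindqvist→Section 4pm (77 points), Osei→Section 1pm (84 points), Varga→Section 2pm (45 points), Ivanova→Section 10am (72 points), Tanaka→Section 3pm (69 points) — total 77+84+45+72+69 = 347 points.
Max-entry greedy (repeatedly take the single best remaining cell) gives 329 points, worse by 18.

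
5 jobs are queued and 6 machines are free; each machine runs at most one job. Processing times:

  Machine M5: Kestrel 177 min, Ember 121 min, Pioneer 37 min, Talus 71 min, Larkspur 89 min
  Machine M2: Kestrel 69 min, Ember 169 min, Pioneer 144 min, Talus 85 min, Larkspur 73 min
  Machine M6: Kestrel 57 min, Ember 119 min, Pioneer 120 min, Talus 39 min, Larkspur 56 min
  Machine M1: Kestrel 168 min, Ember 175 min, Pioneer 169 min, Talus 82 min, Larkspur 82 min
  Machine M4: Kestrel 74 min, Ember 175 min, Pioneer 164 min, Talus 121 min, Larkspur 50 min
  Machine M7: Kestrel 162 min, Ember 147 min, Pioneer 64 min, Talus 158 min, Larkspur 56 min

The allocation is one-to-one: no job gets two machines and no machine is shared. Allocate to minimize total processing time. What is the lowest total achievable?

Optimal: Kestrel→Machine M2 (69 min), Ember→Machine M7 (147 min), Pioneer→Machine M5 (37 min), Talus→Machine M6 (39 min), Larkspur→Machine M4 (50 min) — total 69+147+37+39+50 = 342 min.
Column-greedy (each machine in turn goes to its cheapest remaining job) gives 402 min, worse by 60.
Swapping Larkspur↔Pioneer (Larkspur→Machine M5 89 min, Pioneer→Machine M4 164 min) adds 166.

Minimum total: 342 min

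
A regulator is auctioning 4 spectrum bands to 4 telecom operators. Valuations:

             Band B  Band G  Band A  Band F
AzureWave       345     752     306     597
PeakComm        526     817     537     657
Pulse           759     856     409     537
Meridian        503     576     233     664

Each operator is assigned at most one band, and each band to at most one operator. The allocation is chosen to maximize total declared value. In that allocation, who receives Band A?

Optimal: AzureWave→Band G ($752M), PeakComm→Band A ($537M), Pulse→Band B ($759M), Meridian→Band F ($664M) — total 752+537+759+664 = $2712M.
Column-greedy (each band in turn goes to its best remaining operator) gives $2546M, worse by 166.
Next-best assignment: AzureWave→Band A, PeakComm→Band G, Pulse→Band B, Meridian→Band F = $2546M.
Checked against all permutations: $2712M is optimal.
PeakComm's own top band is Band G ($817M), but forcing PeakComm→Band G and reassigning the rest optimally gives only $2546M — worse by 166.

PeakComm receives Band A.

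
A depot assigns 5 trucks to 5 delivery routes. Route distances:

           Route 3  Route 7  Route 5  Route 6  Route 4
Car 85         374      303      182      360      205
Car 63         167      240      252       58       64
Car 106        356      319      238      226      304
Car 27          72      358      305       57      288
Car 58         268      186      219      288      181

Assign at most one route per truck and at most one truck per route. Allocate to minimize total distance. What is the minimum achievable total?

Minimum total: 730 km

Optimal: Car 85→Route 5 (182 km), Car 63→Route 4 (64 km), Car 106→Route 6 (226 km), Car 27→Route 3 (72 km), Car 58→Route 7 (186 km) — total 182+64+226+72+186 = 730 km.
Row-greedy (each truck in turn takes its cheapest remaining route) gives 802 km, worse by 72.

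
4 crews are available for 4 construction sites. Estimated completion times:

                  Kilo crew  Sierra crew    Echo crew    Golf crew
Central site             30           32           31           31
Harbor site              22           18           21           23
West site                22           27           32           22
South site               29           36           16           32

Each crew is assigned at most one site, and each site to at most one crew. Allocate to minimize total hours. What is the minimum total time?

Optimal: Kilo crew→Central site (30 hours), Sierra crew→Harbor site (18 hours), Echo crew→South site (16 hours), Golf crew→West site (22 hours) — total 30+18+16+22 = 86 hours.
Row-greedy (each crew in turn takes its cheapest remaining site) gives 96 hours, worse by 10.
Next-best assignment: Kilo crew→West site, Sierra crew→Harbor site, Echo crew→South site, Golf crew→Central site = 87 hours.
Swapping Golf crew↔Echo crew (Golf crew→South site 32 hours, Echo crew→West site 32 hours) adds 26.

Minimum total: 86 hours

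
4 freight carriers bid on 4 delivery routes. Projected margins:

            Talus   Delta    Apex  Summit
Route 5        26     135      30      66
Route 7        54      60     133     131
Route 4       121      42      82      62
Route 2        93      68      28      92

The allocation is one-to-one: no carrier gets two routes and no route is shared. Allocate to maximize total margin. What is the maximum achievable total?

Maximum total: $481k

Optimal: Talus→Route 4 ($121k), Delta→Route 5 ($135k), Apex→Route 7 ($133k), Summit→Route 2 ($92k) — total 121+135+133+92 = $481k.
Swapping Summit↔Delta (Summit→Route 5 $66k, Delta→Route 2 $68k) loses 93.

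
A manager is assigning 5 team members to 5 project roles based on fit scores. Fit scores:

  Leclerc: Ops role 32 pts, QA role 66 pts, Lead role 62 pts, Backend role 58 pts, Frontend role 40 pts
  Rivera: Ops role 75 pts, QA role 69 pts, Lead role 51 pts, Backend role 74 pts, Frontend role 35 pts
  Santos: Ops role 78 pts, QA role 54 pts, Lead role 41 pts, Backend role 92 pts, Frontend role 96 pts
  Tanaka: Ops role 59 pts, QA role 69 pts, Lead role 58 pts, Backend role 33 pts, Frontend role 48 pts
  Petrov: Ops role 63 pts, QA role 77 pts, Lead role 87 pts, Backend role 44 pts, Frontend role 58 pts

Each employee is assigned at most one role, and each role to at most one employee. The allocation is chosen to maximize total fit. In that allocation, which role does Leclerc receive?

Leclerc receives Backend role.

This is a one-to-one assignment (maximum-weight bipartite matching).
Optimal: Leclerc→Backend role (58 pts), Rivera→Ops role (75 pts), Santos→Frontend role (96 pts), Tanaka→QA role (69 pts), Petrov→Lead role (87 pts) — total 58+75+96+69+87 = 385 pts.
Column-greedy (each role in turn goes to its best remaining employee) gives 339 pts, worse by 46.
Next-best assignment: Leclerc→QA role, Rivera→Backend role, Santos→Frontend role, Tanaka→Ops role, Petrov→Lead role = 382 pts.
Every other assignment is strictly worse.
Leclerc's own top role is QA role (66 pts), but forcing Leclerc→QA role and reassigning the rest optimally gives only 382 pts — worse by 3.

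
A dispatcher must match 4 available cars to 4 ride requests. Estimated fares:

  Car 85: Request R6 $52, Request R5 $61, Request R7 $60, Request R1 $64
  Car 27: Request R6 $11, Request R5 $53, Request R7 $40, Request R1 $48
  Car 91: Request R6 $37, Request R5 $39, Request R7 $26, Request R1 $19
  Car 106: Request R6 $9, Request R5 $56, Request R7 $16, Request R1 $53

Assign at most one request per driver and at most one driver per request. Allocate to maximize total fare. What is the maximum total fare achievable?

Max total: $203

Optimal: Car 85→Request R7 ($60), Car 27→Request R5 ($53), Car 91→Request R6 ($37), Car 106→Request R1 ($53) — total 60+53+37+53 = $203.
Max-entry greedy (repeatedly take the single best remaining cell) gives $197, worse by 6.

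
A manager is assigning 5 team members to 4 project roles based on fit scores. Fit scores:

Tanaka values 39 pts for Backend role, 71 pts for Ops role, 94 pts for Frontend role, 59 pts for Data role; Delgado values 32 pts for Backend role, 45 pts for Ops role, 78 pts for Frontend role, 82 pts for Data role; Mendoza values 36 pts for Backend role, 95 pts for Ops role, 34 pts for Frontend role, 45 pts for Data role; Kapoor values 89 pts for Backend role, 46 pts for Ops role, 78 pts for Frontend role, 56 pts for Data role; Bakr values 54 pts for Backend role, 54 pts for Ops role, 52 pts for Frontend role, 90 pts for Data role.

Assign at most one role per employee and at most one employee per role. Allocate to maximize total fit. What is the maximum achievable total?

Max total: 368 pts

This is a one-to-one assignment (maximum-weight bipartite matching).
Optimal: Kapoor→Backend role (89 pts), Mendoza→Ops role (95 pts), Tanaka→Frontend role (94 pts), Bakr→Data role (90 pts) — total 89+95+94+90 = 368 pts.
Row-greedy (each employee in turn takes its best remaining role) gives 360 pts, worse by 8.
Next-best assignment: Kapoor→Backend role, Mendoza→Ops role, Tanaka→Frontend role, Delgado→Data role = 360 pts.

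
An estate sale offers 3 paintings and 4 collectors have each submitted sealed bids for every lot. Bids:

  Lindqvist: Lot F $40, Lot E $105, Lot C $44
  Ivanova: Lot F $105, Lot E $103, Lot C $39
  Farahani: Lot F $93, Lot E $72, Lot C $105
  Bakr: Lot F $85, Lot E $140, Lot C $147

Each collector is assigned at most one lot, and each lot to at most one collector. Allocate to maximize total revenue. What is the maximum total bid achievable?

Optimal: Ivanova→Lot F ($105), Lindqvist→Lot E ($105), Bakr→Lot C ($147) — total 105+105+147 = $357.
Row-greedy (each collector in turn takes its best remaining lot) gives $315, worse by 42.
No other one-to-one assignment exceeds $357.

Maximum total: $357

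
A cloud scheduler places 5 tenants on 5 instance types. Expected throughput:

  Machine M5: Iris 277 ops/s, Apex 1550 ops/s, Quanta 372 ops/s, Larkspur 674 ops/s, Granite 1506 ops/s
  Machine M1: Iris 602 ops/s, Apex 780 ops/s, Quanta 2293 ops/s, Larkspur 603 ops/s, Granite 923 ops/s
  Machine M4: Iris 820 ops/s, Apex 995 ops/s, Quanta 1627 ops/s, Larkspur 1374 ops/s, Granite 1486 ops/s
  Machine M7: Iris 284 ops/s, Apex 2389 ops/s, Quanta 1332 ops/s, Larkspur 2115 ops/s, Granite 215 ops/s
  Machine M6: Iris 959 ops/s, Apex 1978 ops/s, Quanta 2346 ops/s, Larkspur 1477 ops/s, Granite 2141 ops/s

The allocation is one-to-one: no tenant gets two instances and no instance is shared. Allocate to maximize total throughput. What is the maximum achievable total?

Optimal: Iris→Machine M4 (820 ops/s), Apex→Machine M5 (1550 ops/s), Quanta→Machine M1 (2293 ops/s), Larkspur→Machine M7 (2115 ops/s), Granite→Machine M6 (2141 ops/s) — total 820+1550+2293+2115+2141 = 8919 ops/s.
Max-entry greedy (repeatedly take the single best remaining cell) gives 8217 ops/s, worse by 702.

Max total: 8919 ops/s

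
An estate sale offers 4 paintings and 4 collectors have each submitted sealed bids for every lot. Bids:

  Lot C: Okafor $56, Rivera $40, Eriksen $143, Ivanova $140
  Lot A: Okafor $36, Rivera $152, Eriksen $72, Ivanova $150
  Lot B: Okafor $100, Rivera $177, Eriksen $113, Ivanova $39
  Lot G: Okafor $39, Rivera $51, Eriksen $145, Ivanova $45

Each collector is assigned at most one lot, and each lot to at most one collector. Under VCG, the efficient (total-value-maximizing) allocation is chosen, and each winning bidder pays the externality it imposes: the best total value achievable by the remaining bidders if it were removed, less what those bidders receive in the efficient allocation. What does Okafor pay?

Okafor pays $35.

Efficient allocation: Okafor→Lot B ($100), Rivera→Lot A ($152), Eriksen→Lot G ($145), Ivanova→Lot C ($140); total welfare W = $537.
Okafor receives Lot B at value $100, so the others get W − 100 = $437.
Without Okafor: best allocation of the remaining 3 bidders over all 4 lots is Rivera→Lot B ($177), Eriksen→Lot G ($145), Ivanova→Lot A ($150), total $472.
VCG payment = (others' best without Okafor) − (others' welfare with Okafor) = 472 − 437 = $35.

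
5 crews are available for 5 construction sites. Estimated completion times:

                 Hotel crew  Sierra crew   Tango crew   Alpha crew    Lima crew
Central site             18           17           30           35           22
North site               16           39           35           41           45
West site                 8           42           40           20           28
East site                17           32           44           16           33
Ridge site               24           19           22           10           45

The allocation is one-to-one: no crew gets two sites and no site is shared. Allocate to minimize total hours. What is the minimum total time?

This is the linear assignment problem.
Optimal: Hotel crew→North site (16 hours), Sierra crew→Central site (17 hours), Tango crew→Ridge site (22 hours), Alpha crew→East site (16 hours), Lima crew→West site (28 hours) — total 16+17+22+16+28 = 99 hours.
Column-greedy (each site in turn goes to its cheapest remaining crew) gives 108 hours, worse by 9.
Next-best assignment: Hotel crew→West site, Sierra crew→Ridge site, Tango crew→North site, Alpha crew→East site, Lima crew→Central site = 100 hours.
No other one-to-one assignment undercuts 99 hours.

Minimum total: 99 hours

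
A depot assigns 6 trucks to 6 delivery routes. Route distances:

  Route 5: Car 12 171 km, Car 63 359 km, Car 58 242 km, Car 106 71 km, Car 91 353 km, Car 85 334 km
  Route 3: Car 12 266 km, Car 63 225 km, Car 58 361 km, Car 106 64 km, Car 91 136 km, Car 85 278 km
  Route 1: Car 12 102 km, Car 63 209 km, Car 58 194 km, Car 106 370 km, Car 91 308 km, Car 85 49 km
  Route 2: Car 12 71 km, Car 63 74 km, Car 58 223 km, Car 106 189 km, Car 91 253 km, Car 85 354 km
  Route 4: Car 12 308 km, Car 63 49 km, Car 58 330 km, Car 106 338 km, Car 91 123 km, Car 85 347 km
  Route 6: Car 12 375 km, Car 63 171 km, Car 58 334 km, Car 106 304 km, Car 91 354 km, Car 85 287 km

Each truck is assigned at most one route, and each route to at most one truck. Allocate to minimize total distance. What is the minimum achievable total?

Min total: 710 km

Optimal: Car 12→Route 2 (71 km), Car 63→Route 4 (49 km), Car 58→Route 6 (334 km), Car 106→Route 5 (71 km), Car 91→Route 3 (136 km), Car 85→Route 1 (49 km) — total 71+49+334+71+136+49 = 710 km.
Row-greedy (each truck in turn takes its cheapest remaining route) gives 1018 km, worse by 308.
Swapping Car 91↔Car 106 (Car 91→Route 5 353 km, Car 106→Route 3 64 km) adds 210.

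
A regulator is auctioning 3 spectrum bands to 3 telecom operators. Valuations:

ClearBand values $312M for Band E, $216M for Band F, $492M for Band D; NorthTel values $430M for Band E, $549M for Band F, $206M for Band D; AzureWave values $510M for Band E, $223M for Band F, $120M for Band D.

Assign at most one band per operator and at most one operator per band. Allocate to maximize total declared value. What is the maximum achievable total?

Optimal: ClearBand→Band D ($492M), NorthTel→Band F ($549M), AzureWave→Band E ($510M) — total 492+549+510 = $1551M.
Swapping AzureWave↔ClearBand (AzureWave→Band D $120M, ClearBand→Band E $312M) loses 570.

Maximum total: $1551M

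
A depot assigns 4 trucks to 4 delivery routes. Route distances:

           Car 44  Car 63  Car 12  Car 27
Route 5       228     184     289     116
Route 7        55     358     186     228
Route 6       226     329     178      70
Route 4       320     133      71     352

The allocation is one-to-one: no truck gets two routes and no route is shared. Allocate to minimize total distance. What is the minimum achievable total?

Optimal: Car 44→Route 7 (55 km), Car 63→Route 5 (184 km), Car 12→Route 4 (71 km), Car 27→Route 6 (70 km) — total 55+184+71+70 = 380 km.
Column-greedy (each route in turn goes to its cheapest remaining truck) gives 482 km, worse by 102.
Next-best assignment: Car 44→Route 7, Car 63→Route 4, Car 12→Route 6, Car 27→Route 5 = 482 km.

Minimum total: 380 km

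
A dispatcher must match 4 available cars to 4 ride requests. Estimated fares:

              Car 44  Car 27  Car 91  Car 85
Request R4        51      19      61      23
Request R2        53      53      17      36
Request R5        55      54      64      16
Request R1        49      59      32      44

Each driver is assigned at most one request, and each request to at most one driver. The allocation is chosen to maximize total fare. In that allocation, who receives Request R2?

Treat this as an assignment problem: match each driver to one request.
Optimal: Car 44→Request R5 ($55), Car 27→Request R2 ($53), Car 91→Request R4 ($61), Car 85→Request R1 ($44) — total 55+53+61+44 = $213.
Max-entry greedy (repeatedly take the single best remaining cell) gives $199, worse by 14.
Next-best assignment: Car 44→Request R4, Car 27→Request R2, Car 91→Request R5, Car 85→Request R1 = $212.
No other one-to-one assignment exceeds $213.
Car 27's own top request is Request R1 ($59), but forcing Car 27→Request R1 and reassigning the rest optimally gives only $211 — worse by 2.

Car 27 receives Request R2.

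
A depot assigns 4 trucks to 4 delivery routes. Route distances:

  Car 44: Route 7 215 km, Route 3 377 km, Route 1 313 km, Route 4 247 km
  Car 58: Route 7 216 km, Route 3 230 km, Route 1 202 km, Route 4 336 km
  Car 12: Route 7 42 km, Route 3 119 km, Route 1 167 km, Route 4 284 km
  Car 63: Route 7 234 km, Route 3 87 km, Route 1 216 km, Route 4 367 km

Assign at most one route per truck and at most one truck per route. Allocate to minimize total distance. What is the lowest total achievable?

Minimum total: 578 km

Optimal: Car 44→Route 4 (247 km), Car 58→Route 1 (202 km), Car 12→Route 7 (42 km), Car 63→Route 3 (87 km) — total 247+202+42+87 = 578 km.
Row-greedy (each truck in turn takes its cheapest remaining route) gives 903 km, worse by 325.
Swapping Car 63↔Car 44 (Car 63→Route 4 367 km, Car 44→Route 3 377 km) adds 410.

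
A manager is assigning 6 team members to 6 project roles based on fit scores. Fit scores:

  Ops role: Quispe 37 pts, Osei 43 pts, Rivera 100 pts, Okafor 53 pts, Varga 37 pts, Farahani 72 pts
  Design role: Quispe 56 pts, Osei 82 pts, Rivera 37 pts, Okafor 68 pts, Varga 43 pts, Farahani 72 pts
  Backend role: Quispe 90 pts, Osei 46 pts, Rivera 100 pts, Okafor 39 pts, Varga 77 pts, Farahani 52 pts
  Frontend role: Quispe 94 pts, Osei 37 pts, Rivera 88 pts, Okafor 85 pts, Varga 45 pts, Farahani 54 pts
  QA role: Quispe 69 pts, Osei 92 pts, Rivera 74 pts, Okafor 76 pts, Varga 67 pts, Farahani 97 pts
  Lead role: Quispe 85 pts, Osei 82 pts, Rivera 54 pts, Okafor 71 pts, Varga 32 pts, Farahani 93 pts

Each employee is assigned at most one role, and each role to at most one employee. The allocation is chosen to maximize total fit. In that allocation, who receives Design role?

Osei receives Design role.

Treat this as an assignment problem: match each employee to one role.
Optimal: Quispe→Lead role (85 pts), Osei→Design role (82 pts), Rivera→Ops role (100 pts), Okafor→Frontend role (85 pts), Varga→Backend role (77 pts), Farahani→QA role (97 pts) — total 85+82+100+85+77+97 = 526 pts.
Max-entry greedy (repeatedly take the single best remaining cell) gives 521 pts, worse by 5.
Next-best assignment: Quispe→Frontend role, Osei→QA role, Rivera→Ops role, Okafor→Design role, Varga→Backend role, Farahani→Lead role = 524 pts.
Every other assignment is strictly worse.
Osei's own top role is QA role (92 pts), but forcing Osei→QA role and reassigning the rest optimally gives only 524 pts — worse by 2.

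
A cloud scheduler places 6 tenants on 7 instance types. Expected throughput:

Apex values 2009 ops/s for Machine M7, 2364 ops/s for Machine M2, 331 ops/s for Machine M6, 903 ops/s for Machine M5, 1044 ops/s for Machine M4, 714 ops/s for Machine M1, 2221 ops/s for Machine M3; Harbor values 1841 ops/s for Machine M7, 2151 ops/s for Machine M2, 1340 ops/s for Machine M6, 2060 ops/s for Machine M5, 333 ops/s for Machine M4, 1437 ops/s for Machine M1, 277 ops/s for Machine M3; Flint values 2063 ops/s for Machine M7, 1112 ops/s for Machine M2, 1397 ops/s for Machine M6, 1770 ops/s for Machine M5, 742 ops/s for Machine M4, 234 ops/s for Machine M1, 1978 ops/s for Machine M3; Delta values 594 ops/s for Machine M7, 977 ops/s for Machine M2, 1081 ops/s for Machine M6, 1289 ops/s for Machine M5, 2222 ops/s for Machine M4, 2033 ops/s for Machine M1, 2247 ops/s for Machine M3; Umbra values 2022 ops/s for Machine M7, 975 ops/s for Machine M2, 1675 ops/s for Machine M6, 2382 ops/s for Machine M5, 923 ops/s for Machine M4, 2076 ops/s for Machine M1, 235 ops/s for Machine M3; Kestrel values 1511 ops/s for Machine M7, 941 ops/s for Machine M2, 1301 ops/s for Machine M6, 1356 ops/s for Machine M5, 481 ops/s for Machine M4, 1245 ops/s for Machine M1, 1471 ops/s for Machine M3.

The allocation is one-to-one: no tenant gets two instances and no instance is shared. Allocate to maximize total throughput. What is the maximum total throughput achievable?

Max total: 12340 ops/s

Optimal: Apex→Machine M3 (2221 ops/s), Harbor→Machine M2 (2151 ops/s), Flint→Machine M7 (2063 ops/s), Delta→Machine M4 (2222 ops/s), Umbra→Machine M5 (2382 ops/s), Kestrel→Machine M6 (1301 ops/s) — total 2221+2151+2063+2222+2382+1301 = 12340 ops/s.
Column-greedy (each instance in turn goes to its best remaining tenant) gives 11629 ops/s, worse by 711.
Next-best assignment: Apex→Machine M3, Harbor→Machine M2, Flint→Machine M7, Delta→Machine M4, Umbra→Machine M5, Kestrel→Machine M1 = 12284 ops/s.
Swapping Umbra↔Delta (Umbra→Machine M4 923 ops/s, Delta→Machine M5 1289 ops/s) loses 2392.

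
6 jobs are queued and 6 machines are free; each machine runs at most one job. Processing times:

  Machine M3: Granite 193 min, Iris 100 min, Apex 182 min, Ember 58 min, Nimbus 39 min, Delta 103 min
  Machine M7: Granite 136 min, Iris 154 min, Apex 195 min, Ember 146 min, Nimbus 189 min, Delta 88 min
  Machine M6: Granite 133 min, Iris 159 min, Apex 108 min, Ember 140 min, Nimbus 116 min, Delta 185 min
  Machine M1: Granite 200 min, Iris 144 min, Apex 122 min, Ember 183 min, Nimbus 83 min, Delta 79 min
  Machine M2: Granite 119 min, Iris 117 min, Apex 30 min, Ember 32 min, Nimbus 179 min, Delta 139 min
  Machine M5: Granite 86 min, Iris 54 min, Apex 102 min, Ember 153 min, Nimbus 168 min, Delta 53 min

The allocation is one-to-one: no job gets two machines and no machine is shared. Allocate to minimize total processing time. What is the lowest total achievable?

Minimum total: 446 min

Optimal: Granite→Machine M6 (133 min), Iris→Machine M5 (54 min), Apex→Machine M2 (30 min), Ember→Machine M3 (58 min), Nimbus→Machine M1 (83 min), Delta→Machine M7 (88 min) — total 133+54+30+58+83+88 = 446 min.
Next-best assignment: Granite→Machine M7, Iris→Machine M5, Apex→Machine M6, Ember→Machine M2, Nimbus→Machine M3, Delta→Machine M1 = 448 min.
No other one-to-one assignment undercuts 446 min.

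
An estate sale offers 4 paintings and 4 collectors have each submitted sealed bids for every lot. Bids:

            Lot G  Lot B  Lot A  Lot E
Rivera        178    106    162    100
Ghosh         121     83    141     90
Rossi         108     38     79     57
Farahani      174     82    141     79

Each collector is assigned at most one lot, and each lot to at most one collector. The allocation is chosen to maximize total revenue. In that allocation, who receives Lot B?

Rivera receives Lot B.

This is a one-to-one assignment (maximum-weight bipartite matching).
Optimal: Rivera→Lot B ($106), Ghosh→Lot A ($141), Rossi→Lot E ($57), Farahani→Lot G ($174) — total 106+141+57+174 = $478.
Max-entry greedy (repeatedly take the single best remaining cell) gives $458, worse by 20.
Next-best assignment: Rivera→Lot A, Ghosh→Lot B, Rossi→Lot E, Farahani→Lot G = $476.
Checked against all permutations: $478 is optimal.
Rivera's own top lot is Lot G ($178), but forcing Rivera→Lot G and reassigning the rest optimally gives only $459 — worse by 19.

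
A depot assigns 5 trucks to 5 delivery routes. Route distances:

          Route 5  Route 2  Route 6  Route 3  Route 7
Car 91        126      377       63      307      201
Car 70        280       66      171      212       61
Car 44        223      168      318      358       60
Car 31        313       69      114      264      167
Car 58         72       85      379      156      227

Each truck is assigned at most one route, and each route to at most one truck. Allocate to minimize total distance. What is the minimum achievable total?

Optimal: Car 91→Route 6 (63 km), Car 70→Route 3 (212 km), Car 44→Route 7 (60 km), Car 31→Route 2 (69 km), Car 58→Route 5 (72 km) — total 63+212+60+69+72 = 476 km.
Row-greedy (each truck in turn takes its cheapest remaining route) gives 628 km, worse by 152.
Swapping Car 44↔Car 31 (Car 44→Route 2 168 km, Car 31→Route 7 167 km) adds 206.
Every other assignment is strictly worse.

Min total: 476 km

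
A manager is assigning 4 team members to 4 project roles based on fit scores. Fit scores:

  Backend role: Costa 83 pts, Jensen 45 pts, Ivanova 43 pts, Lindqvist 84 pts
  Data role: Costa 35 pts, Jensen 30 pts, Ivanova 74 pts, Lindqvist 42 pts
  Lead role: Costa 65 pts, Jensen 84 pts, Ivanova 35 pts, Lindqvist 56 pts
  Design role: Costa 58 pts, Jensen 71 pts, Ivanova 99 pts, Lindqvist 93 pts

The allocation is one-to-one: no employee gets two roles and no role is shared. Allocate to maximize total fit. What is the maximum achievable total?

Treat this as an assignment problem: match each employee to one role.
Optimal: Costa→Backend role (83 pts), Jensen→Lead role (84 pts), Ivanova→Data role (74 pts), Lindqvist→Design role (93 pts) — total 83+84+74+93 = 334 pts.
Column-greedy (each role in turn goes to its best remaining employee) gives 300 pts, worse by 34.
No other one-to-one assignment exceeds 334 pts.

Max total: 334 pts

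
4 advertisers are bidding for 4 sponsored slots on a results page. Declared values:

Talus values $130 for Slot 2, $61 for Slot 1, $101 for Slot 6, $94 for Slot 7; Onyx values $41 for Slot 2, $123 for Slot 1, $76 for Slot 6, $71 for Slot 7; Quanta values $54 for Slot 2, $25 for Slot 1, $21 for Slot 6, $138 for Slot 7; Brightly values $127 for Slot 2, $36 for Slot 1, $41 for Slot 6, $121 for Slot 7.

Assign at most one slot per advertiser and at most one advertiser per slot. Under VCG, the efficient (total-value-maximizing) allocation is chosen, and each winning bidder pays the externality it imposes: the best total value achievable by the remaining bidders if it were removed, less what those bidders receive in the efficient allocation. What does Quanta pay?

Quanta pays $23.

Efficient allocation: Talus→Slot 6 ($101), Onyx→Slot 1 ($123), Quanta→Slot 7 ($138), Brightly→Slot 2 ($127); total welfare W = $489.
Quanta receives Slot 7 at value $138, so the others get W − 138 = $351.
Without Quanta: best allocation of the remaining 3 bidders over all 4 slots is Talus→Slot 2 ($130), Onyx→Slot 1 ($123), Brightly→Slot 7 ($121), total $374.
VCG payment = (others' best without Quanta) − (others' welfare with Quanta) = 374 − 351 = $23.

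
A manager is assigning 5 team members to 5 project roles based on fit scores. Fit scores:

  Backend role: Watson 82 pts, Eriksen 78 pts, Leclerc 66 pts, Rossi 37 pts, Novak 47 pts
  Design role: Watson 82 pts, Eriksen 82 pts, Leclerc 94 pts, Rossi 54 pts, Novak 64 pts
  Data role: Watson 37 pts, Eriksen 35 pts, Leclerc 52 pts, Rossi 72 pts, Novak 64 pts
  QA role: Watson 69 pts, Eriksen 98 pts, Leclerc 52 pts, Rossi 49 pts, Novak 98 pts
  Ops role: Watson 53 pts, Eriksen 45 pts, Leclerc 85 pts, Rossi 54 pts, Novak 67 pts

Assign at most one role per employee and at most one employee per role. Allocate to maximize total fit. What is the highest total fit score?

This is the linear assignment problem.
Optimal: Watson→Backend role (82 pts), Eriksen→Design role (82 pts), Leclerc→Ops role (85 pts), Rossi→Data role (72 pts), Novak→QA role (98 pts) — total 82+82+85+72+98 = 419 pts.
Column-greedy (each role in turn goes to its best remaining employee) gives 413 pts, worse by 6.

Maximum total: 419 pts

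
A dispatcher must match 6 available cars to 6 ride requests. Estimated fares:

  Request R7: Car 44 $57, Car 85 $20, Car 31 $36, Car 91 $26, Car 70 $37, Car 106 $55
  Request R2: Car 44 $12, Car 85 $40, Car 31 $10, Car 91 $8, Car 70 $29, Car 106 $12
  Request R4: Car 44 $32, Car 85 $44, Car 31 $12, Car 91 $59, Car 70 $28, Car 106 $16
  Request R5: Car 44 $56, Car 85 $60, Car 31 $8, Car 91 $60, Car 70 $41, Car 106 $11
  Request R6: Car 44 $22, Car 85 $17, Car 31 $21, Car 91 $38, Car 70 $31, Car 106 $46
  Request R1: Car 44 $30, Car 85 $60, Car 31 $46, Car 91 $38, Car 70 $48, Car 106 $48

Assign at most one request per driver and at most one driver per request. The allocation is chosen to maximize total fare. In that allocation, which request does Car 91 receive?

Optimal: Car 44→Request R7 ($57), Car 85→Request R5 ($60), Car 31→Request R1 ($46), Car 91→Request R4 ($59), Car 70→Request R2 ($29), Car 106→Request R6 ($46) — total 57+60+46+59+29+46 = $297.
Column-greedy (each request in turn goes to its best remaining driver) gives $289, worse by 8.
Car 91's own top request is Request R5 ($60), but forcing Car 91→Request R5 and reassigning the rest optimally gives only $282 — worse by 15.

Car 91 receives Request R4.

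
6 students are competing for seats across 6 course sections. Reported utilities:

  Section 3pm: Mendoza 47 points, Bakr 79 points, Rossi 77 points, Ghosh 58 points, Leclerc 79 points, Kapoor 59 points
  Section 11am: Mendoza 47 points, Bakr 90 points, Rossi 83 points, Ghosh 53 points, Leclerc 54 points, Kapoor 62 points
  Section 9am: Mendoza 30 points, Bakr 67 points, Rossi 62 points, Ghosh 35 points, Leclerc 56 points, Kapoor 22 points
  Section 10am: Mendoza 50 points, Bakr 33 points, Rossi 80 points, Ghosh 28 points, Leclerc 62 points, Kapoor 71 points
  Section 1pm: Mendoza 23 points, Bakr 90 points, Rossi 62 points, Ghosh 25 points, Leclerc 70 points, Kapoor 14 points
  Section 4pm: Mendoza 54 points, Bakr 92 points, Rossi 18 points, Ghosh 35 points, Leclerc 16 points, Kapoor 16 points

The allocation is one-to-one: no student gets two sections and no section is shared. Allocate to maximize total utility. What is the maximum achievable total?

Maximum total: 412 points

Optimal: Mendoza→Section 4pm (54 points), Bakr→Section 1pm (90 points), Rossi→Section 11am (83 points), Ghosh→Section 3pm (58 points), Leclerc→Section 9am (56 points), Kapoor→Section 10am (71 points) — total 54+90+83+58+56+71 = 412 points.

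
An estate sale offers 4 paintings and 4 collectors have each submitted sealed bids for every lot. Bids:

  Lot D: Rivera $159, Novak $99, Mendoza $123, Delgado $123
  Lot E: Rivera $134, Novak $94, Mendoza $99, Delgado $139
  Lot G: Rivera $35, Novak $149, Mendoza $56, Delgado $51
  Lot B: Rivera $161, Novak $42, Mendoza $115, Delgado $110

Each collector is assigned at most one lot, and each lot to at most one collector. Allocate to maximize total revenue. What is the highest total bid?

Optimal: Rivera→Lot B ($161), Novak→Lot G ($149), Mendoza→Lot D ($123), Delgado→Lot E ($139) — total 161+149+123+139 = $572.
Next-best assignment: Rivera→Lot D, Novak→Lot G, Mendoza→Lot B, Delgado→Lot E = $562.

Maximum total: $572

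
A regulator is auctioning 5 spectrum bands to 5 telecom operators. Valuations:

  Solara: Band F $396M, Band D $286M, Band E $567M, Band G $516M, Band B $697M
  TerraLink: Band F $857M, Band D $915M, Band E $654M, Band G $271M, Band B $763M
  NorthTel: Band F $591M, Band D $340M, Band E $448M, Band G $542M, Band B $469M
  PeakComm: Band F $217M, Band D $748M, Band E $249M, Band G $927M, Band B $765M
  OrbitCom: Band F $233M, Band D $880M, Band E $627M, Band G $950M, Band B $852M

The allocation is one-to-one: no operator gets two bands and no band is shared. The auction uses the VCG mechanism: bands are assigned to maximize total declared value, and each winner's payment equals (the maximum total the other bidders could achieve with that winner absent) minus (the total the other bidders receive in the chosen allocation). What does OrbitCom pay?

Efficient allocation: Solara→Band E ($567M), TerraLink→Band D ($915M), NorthTel→Band F ($591M), PeakComm→Band G ($927M), OrbitCom→Band B ($852M); total welfare W = $3852M.
OrbitCom receives Band B at value $852M, so the others get W − 852 = $3000M.
Without OrbitCom: best allocation of the remaining 4 bidders over all 5 bands is Solara→Band B ($697M), TerraLink→Band D ($915M), NorthTel→Band F ($591M), PeakComm→Band G ($927M), total $3130M.
VCG payment = (others' best without OrbitCom) − (others' welfare with OrbitCom) = 3130 − 3000 = $130M.

OrbitCom pays $130M.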